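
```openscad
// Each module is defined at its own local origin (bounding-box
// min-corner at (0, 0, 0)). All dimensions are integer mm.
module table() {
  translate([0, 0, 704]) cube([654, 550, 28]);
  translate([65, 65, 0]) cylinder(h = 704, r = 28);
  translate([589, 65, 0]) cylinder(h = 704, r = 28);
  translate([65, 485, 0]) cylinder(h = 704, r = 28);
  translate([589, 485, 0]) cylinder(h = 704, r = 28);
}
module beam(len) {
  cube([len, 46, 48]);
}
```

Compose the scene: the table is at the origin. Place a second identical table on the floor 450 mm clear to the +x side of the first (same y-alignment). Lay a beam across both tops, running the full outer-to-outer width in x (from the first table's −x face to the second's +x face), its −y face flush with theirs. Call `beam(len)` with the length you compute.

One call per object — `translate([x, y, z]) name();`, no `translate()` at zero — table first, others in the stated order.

table();
translate([1104, 0, 0]) table();
translate([0, 0, 732]) beam(1758);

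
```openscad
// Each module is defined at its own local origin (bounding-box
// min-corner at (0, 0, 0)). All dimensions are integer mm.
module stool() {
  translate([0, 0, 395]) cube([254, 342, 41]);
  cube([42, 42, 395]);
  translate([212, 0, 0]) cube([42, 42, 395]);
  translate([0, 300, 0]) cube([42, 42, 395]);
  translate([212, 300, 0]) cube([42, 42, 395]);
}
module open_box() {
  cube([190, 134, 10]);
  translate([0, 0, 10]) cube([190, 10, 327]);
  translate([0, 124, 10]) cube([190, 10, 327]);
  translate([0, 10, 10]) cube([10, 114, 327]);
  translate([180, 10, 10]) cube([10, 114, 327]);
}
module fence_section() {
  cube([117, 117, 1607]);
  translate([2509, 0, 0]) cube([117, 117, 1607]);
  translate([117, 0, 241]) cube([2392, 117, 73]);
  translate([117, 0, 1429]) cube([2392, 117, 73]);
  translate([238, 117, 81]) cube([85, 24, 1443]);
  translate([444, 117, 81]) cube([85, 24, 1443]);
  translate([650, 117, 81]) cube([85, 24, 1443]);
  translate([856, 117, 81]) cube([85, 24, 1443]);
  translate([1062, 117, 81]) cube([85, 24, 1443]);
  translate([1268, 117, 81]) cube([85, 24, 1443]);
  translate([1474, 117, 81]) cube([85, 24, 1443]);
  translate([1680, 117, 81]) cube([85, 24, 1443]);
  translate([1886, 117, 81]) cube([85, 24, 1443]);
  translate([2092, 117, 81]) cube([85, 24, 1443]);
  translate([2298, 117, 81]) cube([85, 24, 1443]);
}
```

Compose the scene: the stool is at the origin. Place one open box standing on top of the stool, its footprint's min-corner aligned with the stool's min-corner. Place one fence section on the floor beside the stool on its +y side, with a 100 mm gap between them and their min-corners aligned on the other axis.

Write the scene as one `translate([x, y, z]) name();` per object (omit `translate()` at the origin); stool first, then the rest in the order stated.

stool();
translate([0, 0, 436]) open_box();
translate([0, 442, 0]) fence_section();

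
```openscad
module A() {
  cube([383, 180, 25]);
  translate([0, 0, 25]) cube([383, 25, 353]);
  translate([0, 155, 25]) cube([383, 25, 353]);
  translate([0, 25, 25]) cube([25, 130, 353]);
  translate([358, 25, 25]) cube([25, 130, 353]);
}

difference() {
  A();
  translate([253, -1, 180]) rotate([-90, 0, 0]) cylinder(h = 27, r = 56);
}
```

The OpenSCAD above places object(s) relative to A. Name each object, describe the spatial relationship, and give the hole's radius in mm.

A is an open box. The open box has a circular hole through its front wall. The hole's radius is 56 mm.

The subtracted cylinder has r = 56 mm.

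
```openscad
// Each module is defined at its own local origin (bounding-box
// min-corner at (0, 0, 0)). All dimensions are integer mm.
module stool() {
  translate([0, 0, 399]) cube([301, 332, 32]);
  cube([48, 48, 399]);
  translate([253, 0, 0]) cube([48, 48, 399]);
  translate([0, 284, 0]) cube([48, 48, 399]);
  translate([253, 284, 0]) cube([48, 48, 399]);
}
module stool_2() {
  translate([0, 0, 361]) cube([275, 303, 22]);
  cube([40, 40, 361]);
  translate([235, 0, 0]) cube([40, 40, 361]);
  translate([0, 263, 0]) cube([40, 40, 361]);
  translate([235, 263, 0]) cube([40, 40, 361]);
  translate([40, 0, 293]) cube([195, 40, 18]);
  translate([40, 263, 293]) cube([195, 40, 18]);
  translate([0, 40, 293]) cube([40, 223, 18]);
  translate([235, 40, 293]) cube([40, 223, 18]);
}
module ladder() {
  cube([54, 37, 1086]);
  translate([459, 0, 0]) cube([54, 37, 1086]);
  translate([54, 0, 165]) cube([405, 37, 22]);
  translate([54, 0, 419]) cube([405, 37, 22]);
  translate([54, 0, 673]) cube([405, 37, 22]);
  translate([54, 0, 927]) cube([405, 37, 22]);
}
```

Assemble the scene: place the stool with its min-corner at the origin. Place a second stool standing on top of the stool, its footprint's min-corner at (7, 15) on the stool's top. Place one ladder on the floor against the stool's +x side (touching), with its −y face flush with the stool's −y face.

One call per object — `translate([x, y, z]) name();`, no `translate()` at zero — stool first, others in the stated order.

stool();
translate([7, 15, 431]) stool_2();
translate([301, 0, 0]) ladder();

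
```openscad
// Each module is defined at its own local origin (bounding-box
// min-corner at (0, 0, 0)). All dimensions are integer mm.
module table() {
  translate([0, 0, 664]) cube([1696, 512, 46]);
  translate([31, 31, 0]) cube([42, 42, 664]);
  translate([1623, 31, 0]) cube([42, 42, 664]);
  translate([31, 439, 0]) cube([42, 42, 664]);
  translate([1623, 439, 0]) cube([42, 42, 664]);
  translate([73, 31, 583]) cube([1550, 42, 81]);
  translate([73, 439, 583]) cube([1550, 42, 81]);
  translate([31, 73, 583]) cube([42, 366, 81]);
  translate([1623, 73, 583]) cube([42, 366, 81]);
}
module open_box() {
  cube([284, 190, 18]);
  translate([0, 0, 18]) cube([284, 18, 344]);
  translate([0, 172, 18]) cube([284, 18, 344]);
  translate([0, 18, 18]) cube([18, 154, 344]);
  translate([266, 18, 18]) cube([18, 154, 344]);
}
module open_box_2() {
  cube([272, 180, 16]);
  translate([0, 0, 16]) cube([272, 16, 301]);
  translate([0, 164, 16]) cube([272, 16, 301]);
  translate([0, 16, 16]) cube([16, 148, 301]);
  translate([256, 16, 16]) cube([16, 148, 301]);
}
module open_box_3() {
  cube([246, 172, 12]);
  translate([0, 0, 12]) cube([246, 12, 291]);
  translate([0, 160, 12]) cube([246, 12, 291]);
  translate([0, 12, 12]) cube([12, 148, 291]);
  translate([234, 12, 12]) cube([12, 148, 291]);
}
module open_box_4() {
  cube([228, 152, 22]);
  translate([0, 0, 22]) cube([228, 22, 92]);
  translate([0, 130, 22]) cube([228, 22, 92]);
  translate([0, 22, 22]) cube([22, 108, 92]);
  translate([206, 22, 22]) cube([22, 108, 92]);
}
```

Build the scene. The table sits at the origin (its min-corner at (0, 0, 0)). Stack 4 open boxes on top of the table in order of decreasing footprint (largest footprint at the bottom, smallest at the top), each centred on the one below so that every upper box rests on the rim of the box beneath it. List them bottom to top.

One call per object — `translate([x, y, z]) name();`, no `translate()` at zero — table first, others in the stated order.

table();
translate([706, 161, 710]) open_box();
translate([712, 166, 1072]) open_box_2();
translate([725, 170, 1389]) open_box_3();
translate([734, 180, 1692]) open_box_4();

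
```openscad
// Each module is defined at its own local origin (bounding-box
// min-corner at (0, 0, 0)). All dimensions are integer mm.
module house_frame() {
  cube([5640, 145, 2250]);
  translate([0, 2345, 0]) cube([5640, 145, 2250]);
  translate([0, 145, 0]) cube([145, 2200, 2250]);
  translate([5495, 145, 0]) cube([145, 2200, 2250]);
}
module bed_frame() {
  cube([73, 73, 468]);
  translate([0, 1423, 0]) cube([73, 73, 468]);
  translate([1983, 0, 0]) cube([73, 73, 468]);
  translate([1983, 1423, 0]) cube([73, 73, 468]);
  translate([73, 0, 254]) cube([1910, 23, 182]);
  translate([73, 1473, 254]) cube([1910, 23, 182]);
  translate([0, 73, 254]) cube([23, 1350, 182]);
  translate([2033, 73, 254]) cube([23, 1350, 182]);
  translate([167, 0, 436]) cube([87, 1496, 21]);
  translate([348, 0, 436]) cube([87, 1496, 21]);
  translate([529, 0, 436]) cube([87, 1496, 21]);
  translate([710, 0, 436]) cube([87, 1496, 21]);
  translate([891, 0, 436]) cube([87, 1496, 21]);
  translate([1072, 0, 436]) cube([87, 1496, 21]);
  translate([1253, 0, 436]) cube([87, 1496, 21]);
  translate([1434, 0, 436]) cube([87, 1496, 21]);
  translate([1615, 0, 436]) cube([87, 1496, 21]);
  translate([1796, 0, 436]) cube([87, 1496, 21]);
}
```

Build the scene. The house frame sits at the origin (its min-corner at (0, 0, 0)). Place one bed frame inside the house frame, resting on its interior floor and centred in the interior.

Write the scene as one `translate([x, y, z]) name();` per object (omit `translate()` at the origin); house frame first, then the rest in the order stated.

house_frame();
translate([1792, 497, 0]) bed_frame();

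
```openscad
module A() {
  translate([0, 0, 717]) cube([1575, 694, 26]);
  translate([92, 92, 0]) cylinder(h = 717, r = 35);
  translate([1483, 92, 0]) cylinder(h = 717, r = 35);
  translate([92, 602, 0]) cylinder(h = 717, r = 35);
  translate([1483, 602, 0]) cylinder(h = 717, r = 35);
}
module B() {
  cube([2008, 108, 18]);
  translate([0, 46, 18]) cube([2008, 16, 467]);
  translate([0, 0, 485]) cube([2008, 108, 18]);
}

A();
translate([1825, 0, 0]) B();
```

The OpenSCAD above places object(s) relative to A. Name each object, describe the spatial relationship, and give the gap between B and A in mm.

A is a table. B is an I-beam. The I-beam is on the floor beside the table on its +x side. The gap between the I-beam and the table is 250 mm.

The I-beam's nearest face is 250 mm from the table's +x face.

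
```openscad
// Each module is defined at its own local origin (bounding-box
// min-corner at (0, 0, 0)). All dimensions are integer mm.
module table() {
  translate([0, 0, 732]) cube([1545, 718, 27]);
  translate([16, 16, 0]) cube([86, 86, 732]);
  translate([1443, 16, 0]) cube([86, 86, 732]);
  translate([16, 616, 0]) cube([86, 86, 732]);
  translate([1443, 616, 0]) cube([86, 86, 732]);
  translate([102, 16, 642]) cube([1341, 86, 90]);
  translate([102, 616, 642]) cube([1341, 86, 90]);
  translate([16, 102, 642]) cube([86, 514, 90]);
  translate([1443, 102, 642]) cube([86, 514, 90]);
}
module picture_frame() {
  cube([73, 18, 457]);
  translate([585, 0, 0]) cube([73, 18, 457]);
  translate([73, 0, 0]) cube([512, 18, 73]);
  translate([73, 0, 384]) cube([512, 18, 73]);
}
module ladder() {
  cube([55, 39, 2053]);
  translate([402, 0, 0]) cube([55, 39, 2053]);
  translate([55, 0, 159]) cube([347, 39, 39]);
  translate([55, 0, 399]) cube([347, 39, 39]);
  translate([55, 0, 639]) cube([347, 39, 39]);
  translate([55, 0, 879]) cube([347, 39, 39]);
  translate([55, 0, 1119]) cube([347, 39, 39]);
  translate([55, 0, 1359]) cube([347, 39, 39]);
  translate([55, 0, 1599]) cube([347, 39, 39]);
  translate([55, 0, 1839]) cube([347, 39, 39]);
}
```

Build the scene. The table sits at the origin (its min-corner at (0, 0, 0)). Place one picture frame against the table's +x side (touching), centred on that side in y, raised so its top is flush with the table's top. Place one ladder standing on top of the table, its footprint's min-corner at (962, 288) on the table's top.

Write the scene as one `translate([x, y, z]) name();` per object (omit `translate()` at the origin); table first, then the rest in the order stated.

table();
translate([1545, 350, 302]) picture_frame();
translate([962, 288, 759]) ladder();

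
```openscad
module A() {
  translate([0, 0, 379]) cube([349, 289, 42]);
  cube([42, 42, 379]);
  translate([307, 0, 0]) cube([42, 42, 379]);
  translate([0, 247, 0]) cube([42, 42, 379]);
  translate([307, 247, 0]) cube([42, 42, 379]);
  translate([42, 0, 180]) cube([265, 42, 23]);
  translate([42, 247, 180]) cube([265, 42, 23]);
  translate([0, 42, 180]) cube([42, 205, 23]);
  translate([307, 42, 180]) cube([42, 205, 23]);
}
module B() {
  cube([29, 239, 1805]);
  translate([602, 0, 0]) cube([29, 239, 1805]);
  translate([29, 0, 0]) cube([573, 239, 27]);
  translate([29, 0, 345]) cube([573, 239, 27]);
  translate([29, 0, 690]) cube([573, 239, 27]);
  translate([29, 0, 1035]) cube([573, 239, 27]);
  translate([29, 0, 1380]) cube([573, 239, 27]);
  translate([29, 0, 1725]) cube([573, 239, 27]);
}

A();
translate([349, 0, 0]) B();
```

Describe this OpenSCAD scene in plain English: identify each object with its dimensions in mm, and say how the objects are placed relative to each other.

A is a simple wooden stool: a rectangular seat 349 mm (x) by 289 mm (y), 42 mm thick, top face at z = 421 mm, on four square legs, each 42×42 mm in cross-section. The legs rest on z = 0, each flush with a corner of the seat. Four stretchers, 42 mm wide and 23 mm tall, connect adjacent legs with their undersides at z = 180 mm, each running between the inner faces of the legs it joins and aligned with the legs' outer faces on the other axis.

B is an open bookshelf. Two side panels, each 29 mm thick, 239 mm deep and 1805 mm tall, stand 631 mm apart (outside-to-outside). Between them sit 6 shelves, each 27 mm thick and 239 mm deep, spanning the full gap between the sides. The bottom shelf rests on the floor (its underside at z = 0) and the clear gap between one shelf's top and the next shelf's underside is 318 mm.

The bookshelf is against the stool's +x side, with their −y faces flush.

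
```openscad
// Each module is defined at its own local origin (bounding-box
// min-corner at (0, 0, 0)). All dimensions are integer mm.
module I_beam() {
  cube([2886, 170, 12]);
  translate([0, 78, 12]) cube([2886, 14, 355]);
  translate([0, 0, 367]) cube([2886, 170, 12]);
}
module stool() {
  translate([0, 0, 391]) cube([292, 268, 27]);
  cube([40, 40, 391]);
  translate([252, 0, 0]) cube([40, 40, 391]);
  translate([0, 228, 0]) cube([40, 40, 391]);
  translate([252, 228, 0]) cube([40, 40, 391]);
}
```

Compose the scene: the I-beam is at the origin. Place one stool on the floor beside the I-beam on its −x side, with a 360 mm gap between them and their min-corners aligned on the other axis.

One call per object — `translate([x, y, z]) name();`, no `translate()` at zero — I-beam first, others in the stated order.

I_beam();
translate([-652, 0, 0]) stool();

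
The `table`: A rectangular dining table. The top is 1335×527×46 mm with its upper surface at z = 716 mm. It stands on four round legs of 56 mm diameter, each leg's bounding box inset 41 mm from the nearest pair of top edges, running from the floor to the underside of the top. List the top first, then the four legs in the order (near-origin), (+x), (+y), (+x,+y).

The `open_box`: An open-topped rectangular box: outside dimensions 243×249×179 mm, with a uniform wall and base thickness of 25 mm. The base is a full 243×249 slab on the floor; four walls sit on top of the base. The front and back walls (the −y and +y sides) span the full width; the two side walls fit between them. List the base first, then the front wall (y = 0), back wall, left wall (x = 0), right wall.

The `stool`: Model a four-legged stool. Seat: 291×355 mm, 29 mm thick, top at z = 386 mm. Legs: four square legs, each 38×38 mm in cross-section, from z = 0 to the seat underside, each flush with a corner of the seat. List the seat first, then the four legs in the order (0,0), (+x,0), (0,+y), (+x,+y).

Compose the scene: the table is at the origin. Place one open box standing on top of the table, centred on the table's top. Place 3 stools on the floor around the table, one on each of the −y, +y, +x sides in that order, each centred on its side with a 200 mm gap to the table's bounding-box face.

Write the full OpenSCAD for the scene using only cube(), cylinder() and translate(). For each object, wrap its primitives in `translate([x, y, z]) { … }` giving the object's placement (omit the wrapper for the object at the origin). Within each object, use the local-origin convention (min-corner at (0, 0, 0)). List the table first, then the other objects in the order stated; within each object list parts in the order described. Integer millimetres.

translate([0, 0, 670]) cube([1335, 527, 46]);
translate([69, 69, 0]) cylinder(h = 670, r = 28);
translate([1266, 69, 0]) cylinder(h = 670, r = 28);
translate([69, 458, 0]) cylinder(h = 670, r = 28);
translate([1266, 458, 0]) cylinder(h = 670, r = 28);
translate([546, 139, 716]) {
  cube([243, 249, 25]);
  translate([0, 0, 25]) cube([243, 25, 154]);
  translate([0, 224, 25]) cube([243, 25, 154]);
  translate([0, 25, 25]) cube([25, 199, 154]);
  translate([218, 25, 25]) cube([25, 199, 154]);
}
translate([522, -555, 0]) {
  translate([0, 0, 357]) cube([291, 355, 29]);
  cube([38, 38, 357]);
  translate([253, 0, 0]) cube([38, 38, 357]);
  translate([0, 317, 0]) cube([38, 38, 357]);
  translate([253, 317, 0]) cube([38, 38, 357]);
}
translate([522, 727, 0]) {
  translate([0, 0, 357]) cube([291, 355, 29]);
  cube([38, 38, 357]);
  translate([253, 0, 0]) cube([38, 38, 357]);
  translate([0, 317, 0]) cube([38, 38, 357]);
  translate([253, 317, 0]) cube([38, 38, 357]);
}
translate([1535, 86, 0]) {
  translate([0, 0, 357]) cube([291, 355, 29]);
  cube([38, 38, 357]);
  translate([253, 0, 0]) cube([38, 38, 357]);
  translate([0, 317, 0]) cube([38, 38, 357]);
  translate([253, 317, 0]) cube([38, 38, 357]);
}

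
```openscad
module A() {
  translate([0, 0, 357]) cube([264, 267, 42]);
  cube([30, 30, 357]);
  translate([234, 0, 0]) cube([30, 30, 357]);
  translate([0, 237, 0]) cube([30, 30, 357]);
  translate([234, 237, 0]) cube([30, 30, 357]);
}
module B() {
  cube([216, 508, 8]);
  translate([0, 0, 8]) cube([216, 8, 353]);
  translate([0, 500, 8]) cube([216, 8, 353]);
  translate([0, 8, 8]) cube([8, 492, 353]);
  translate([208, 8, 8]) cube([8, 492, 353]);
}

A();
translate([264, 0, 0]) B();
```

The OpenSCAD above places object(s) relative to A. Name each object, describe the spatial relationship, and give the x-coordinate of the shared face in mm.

A is a stool. B is an open box. The open box is against the stool's +x side, with their −y faces flush. The x-coordinate of the shared face is 264 mm.

The stool's +x face and the open box's −x face are both at x = 264 mm.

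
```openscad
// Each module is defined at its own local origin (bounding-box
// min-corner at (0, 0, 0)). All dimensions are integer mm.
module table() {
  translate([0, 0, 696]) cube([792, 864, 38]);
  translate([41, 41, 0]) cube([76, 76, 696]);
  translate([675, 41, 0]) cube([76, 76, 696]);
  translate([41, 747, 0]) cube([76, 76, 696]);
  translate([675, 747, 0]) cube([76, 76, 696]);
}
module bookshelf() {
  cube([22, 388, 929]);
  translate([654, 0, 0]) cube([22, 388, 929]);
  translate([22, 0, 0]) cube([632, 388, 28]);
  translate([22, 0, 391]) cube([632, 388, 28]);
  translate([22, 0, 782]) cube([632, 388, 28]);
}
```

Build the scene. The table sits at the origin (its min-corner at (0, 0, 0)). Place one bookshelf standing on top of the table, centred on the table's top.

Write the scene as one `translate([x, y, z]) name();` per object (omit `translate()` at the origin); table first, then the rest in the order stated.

table();
translate([58, 238, 734]) bookshelf();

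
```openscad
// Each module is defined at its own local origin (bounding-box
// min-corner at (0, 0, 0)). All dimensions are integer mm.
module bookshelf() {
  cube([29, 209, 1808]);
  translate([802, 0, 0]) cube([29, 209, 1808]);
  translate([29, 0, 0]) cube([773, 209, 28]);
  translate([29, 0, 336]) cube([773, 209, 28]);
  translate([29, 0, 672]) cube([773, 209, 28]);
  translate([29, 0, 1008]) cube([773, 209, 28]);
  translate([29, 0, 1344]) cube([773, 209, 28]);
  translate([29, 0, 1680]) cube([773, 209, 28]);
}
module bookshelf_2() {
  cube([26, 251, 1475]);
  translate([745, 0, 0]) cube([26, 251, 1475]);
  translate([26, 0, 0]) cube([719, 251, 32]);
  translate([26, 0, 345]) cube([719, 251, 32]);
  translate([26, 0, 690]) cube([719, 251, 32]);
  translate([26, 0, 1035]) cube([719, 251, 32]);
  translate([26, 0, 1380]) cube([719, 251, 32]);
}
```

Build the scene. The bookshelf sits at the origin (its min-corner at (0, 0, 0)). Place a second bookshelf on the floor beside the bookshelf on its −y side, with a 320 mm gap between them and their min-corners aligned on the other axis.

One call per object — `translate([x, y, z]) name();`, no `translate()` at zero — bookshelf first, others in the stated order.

bookshelf();
translate([0, -571, 0]) bookshelf_2();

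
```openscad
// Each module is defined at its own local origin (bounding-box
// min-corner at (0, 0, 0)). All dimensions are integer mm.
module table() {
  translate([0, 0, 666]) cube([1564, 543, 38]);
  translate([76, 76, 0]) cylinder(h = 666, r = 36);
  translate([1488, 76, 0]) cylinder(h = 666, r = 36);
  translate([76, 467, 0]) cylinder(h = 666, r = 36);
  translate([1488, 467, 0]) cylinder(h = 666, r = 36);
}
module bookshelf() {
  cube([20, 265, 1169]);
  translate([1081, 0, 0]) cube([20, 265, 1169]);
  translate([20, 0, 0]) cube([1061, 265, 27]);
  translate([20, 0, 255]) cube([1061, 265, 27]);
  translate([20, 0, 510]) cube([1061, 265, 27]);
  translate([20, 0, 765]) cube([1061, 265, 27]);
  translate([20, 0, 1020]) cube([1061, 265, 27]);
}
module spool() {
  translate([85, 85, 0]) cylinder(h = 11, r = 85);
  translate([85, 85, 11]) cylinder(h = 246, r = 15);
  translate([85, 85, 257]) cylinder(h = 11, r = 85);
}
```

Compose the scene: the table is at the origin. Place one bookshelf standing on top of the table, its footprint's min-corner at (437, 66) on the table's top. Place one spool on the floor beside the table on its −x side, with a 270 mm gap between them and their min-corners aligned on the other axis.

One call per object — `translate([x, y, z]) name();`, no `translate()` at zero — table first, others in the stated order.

table();
translate([437, 66, 704]) bookshelf();
translate([-440, 0, 0]) spool();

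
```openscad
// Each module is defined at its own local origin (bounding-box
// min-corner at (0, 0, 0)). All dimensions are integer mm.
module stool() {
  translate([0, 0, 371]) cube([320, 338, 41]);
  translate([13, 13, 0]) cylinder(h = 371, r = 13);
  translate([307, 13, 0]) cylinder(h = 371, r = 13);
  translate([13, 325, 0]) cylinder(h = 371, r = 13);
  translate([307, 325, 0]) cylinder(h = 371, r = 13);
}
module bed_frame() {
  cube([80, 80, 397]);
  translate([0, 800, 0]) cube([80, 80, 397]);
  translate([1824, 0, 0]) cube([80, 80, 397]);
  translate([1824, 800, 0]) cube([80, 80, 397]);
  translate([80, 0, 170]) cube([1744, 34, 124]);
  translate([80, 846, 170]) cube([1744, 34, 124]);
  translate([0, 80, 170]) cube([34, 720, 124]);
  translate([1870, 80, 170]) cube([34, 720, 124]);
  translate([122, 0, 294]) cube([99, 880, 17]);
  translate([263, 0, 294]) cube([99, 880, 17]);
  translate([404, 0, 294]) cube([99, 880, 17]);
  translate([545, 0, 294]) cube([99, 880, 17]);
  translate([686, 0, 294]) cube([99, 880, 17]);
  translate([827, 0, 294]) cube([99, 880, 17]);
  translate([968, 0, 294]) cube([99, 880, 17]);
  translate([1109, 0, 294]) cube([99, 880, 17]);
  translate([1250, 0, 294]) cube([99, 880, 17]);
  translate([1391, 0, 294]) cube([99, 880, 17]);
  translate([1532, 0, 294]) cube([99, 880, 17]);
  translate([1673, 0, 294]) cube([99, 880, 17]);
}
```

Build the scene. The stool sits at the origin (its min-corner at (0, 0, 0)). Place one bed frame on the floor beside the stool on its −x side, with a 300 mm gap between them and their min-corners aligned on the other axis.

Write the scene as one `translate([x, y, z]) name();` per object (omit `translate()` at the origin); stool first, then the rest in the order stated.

stool();
translate([-2204, 0, 0]) bed_frame();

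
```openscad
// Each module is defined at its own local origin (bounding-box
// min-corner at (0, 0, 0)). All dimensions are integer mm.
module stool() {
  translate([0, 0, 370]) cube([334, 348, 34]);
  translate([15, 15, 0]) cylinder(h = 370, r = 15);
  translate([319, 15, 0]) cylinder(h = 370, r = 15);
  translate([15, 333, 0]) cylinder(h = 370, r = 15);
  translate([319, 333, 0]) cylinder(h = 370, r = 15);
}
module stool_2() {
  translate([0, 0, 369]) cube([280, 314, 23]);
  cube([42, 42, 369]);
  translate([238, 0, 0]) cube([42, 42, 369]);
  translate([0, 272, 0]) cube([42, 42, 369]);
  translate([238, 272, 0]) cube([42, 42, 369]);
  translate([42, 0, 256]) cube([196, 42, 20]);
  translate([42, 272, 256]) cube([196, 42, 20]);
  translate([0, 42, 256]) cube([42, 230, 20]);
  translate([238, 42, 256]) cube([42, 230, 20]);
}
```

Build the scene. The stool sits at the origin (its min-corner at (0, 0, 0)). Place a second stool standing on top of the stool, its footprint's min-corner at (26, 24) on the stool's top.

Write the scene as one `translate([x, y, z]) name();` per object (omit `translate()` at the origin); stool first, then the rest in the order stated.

stool();
translate([26, 24, 404]) stool_2();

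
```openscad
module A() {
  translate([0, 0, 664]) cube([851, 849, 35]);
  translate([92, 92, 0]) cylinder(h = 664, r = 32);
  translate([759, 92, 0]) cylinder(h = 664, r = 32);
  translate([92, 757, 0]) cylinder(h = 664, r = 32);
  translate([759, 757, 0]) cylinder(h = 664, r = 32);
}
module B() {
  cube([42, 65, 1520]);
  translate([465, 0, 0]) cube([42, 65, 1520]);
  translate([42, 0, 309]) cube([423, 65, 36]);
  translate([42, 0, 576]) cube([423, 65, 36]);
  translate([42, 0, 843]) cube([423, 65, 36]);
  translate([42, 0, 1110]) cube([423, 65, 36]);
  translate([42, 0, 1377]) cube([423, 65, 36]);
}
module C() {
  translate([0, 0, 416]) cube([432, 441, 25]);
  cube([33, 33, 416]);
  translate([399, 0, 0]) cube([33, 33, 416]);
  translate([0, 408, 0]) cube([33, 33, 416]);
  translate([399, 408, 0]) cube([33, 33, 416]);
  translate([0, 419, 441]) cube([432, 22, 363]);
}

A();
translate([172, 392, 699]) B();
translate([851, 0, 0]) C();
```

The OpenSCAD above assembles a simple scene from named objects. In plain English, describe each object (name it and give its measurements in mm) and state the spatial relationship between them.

A is a table: top 851 mm (x) × 849 mm (y), 35 mm thick, upper face at z = 699 mm, on four round legs of 64 mm diameter, each leg's bounding box inset 60 mm from the nearest pair of top edges, running from z = 0 to the bottom of the top.

B is a straight ladder. Two 42×65 mm vertical rails, 1520 mm tall, stand 507 mm apart (outside-to-outside) with their front faces coplanar on the −y side. 5 rungs, each 65 mm deep and 36 mm tall, span between the inner faces of the rails, front faces flush with the rails. The lowest rung's underside is at z = 309 mm and rungs are spaced 267 mm apart (underside to underside).

C is a chair. The seat is a 432×441×25 mm slab with its top at z = 441 mm, on four 33×33 mm corner legs (flush with the seat edges, standing on z = 0). A flat backrest 22 mm thick, 363 mm tall, spans the full seat width and rises from the seat top along its +y edge, rear face flush with the rear of the seat.

The ladder is on top of the table, centred. The chair is against the table's +x side, with their −y faces flush.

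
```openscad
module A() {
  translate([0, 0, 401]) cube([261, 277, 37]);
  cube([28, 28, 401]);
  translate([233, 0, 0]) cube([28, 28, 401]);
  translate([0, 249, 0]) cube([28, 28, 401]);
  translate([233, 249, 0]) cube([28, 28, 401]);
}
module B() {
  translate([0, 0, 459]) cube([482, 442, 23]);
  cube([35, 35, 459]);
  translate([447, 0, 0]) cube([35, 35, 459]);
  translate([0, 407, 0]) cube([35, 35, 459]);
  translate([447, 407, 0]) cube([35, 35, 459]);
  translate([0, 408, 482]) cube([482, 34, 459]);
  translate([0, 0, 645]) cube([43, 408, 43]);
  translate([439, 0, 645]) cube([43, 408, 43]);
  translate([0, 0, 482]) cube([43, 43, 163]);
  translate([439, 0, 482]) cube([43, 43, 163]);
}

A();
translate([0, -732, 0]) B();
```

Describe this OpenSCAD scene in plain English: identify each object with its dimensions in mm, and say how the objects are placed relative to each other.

A is a simple wooden stool: a rectangular seat 261 mm (x) by 277 mm (y), 37 mm thick, top face at z = 438 mm, on four square legs, each 28×28 mm in cross-section. The legs rest on z = 0, each flush with a corner of the seat.

B is a chair. The seat is a 482×442×23 mm slab with its top at z = 482 mm, on four 35×35 mm corner legs (flush with the seat edges, standing on z = 0). A flat backrest 34 mm thick, 459 mm tall, spans the full seat width and rises from the seat top along its +y edge, rear face flush with the rear of the seat. Two armrests of 43×43 mm section run along each side from the seat's front edge to the front of the backrest, top faces 206 mm above the seat top and outer faces flush with the seat's x-edges; a 43×43 mm post under the front of each armrest stands on the seat at the front corner.

The chair is on the floor beside the stool on its −y side.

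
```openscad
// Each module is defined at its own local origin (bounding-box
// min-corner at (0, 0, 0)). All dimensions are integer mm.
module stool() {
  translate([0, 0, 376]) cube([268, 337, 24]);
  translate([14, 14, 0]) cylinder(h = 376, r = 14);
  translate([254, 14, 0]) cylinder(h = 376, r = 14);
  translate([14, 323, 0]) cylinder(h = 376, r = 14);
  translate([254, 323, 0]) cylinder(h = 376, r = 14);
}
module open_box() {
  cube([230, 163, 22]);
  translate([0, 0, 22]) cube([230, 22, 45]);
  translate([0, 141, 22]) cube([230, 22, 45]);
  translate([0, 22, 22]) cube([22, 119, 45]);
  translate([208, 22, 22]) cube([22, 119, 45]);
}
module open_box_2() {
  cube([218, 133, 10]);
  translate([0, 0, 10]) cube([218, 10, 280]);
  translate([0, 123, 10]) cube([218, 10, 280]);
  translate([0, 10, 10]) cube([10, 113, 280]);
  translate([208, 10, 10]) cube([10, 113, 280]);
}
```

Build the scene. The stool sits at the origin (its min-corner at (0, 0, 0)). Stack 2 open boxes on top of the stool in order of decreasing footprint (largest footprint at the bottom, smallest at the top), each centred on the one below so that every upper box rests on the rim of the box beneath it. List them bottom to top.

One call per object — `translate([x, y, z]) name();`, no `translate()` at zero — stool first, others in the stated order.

stool();
translate([19, 87, 400]) open_box();
translate([25, 102, 467]) open_box_2();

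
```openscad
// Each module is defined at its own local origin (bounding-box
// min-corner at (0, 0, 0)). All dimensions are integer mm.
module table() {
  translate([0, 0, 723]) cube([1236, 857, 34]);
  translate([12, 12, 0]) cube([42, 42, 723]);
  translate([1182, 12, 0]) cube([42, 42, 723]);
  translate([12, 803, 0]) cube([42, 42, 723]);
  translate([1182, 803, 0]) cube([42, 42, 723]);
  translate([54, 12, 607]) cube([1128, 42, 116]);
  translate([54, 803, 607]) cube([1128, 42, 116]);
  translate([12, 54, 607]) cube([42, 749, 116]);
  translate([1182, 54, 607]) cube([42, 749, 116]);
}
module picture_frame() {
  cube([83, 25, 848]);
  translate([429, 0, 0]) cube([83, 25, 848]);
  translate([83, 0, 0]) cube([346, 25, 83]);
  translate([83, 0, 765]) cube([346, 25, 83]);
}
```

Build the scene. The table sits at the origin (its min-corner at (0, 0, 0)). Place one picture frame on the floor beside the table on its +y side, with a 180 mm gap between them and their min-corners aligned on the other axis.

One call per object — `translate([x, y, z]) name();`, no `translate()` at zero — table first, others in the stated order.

table();
translate([0, 1037, 0]) picture_frame();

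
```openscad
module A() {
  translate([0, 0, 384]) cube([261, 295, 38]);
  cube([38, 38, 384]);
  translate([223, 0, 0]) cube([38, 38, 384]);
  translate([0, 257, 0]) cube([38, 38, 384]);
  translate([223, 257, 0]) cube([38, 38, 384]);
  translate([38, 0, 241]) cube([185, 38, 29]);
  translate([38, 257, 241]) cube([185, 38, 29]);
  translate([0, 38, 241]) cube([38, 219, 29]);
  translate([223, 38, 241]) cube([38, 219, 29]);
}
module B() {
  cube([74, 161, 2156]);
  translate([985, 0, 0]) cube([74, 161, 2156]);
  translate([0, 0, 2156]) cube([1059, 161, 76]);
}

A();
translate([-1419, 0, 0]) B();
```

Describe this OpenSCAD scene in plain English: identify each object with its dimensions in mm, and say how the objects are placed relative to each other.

A is a simple wooden stool: a rectangular seat 261 mm (x) by 295 mm (y), 38 mm thick, top face at z = 422 mm, on four square legs, each 38×38 mm in cross-section. The legs rest on z = 0, each flush with a corner of the seat. Four stretchers, 38 mm wide and 29 mm tall, connect adjacent legs with their undersides at z = 241 mm, each running between the inner faces of the legs it joins and aligned with the legs' outer faces on the other axis.

B is a door frame. The clear opening is 911 mm wide and 2156 mm high. Two 74 mm wide jambs, 161 mm deep, stand either side of the opening from the floor to the top of the opening. A 76 mm thick head sits across the top of both jambs, spanning the full outside width of the frame.

The door frame is on the floor beside the stool on its −x side.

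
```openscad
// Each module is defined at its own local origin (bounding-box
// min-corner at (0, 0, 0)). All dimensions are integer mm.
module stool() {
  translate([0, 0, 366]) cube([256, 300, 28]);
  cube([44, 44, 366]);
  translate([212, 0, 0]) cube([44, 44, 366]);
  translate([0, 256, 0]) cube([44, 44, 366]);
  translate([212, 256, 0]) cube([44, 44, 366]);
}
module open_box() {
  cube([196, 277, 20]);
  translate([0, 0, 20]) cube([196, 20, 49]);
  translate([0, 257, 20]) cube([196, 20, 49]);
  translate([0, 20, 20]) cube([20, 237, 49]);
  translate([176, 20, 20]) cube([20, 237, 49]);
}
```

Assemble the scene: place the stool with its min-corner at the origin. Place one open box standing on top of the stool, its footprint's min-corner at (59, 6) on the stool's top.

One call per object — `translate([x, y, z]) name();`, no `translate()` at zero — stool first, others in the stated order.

stool();
translate([59, 6, 394]) open_box();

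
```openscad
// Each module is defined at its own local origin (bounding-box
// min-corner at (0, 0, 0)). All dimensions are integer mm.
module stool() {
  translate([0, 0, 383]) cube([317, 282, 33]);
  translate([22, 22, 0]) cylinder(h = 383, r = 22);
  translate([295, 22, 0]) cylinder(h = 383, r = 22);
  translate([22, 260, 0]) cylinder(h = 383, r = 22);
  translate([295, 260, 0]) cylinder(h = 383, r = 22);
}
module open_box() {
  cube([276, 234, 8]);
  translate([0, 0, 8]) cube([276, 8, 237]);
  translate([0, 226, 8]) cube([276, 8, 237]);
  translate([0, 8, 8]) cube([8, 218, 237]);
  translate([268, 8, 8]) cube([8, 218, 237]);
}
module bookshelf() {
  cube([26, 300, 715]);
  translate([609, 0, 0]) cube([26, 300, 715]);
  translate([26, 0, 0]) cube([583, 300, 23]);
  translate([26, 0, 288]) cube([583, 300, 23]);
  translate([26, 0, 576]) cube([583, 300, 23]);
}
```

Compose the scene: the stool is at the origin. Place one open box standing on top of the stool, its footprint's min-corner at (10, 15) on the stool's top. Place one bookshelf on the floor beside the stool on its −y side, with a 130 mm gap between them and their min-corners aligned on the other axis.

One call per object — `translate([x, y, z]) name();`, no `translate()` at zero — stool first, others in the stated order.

stool();
translate([10, 15, 416]) open_box();
translate([0, -430, 0]) bookshelf();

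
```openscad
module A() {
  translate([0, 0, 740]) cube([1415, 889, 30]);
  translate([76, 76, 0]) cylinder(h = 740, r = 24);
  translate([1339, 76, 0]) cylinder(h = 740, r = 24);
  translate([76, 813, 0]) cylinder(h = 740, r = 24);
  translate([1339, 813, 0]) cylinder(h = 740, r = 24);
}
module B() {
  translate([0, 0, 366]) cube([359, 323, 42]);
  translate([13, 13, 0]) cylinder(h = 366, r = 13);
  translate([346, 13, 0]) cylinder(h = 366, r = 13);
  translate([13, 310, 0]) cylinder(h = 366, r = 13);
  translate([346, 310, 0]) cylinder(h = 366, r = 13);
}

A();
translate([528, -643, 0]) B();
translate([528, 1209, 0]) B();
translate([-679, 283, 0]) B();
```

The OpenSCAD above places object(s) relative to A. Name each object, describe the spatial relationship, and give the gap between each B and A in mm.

A is a table. B is a stool. Three stools sit around the table at the −y, +y, −x sides. The gap between each stool and the table is 320 mm.

Each stool's nearest face is 320 mm from the table's bounding box.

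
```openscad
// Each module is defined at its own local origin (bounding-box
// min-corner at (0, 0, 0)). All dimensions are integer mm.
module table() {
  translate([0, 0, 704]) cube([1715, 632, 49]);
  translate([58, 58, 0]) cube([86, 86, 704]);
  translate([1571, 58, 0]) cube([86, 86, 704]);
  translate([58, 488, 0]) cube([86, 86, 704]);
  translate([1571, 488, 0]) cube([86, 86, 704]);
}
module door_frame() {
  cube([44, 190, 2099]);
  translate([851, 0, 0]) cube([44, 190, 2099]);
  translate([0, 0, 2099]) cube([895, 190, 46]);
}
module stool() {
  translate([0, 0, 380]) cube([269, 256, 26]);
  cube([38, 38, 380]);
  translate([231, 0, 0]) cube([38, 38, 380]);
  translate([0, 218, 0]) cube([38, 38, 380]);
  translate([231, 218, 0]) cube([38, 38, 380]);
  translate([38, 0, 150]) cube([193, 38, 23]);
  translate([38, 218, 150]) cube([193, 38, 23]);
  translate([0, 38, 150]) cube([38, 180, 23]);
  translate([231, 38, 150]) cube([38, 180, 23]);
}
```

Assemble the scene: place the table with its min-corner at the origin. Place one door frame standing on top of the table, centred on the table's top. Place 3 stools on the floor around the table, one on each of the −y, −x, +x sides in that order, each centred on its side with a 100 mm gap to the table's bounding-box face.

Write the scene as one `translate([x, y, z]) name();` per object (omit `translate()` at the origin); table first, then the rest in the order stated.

table();
translate([410, 221, 753]) door_frame();
translate([723, -356, 0]) stool();
translate([-369, 188, 0]) stool();
translate([1815, 188, 0]) stool();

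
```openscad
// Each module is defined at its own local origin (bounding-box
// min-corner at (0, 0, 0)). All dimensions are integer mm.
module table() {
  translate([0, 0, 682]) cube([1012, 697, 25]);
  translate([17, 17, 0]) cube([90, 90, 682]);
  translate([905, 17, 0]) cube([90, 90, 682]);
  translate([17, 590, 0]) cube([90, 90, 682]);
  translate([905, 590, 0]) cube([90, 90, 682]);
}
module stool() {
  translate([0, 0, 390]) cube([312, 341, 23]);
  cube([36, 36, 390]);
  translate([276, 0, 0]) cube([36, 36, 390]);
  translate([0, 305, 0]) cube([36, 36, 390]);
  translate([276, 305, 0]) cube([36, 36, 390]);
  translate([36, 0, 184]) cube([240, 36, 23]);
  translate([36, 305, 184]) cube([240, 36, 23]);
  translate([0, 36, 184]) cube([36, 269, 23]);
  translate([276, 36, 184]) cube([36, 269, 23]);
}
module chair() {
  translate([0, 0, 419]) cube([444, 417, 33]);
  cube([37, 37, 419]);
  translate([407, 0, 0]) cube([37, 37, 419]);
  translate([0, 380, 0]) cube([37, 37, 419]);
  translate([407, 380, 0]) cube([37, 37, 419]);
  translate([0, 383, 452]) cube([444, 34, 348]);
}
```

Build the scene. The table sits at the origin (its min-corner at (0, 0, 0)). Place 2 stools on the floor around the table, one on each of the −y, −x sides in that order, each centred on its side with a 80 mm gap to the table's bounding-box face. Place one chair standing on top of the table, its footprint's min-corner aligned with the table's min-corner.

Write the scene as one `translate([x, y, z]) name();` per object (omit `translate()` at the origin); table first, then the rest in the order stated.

table();
translate([350, -421, 0]) stool();
translate([-392, 178, 0]) stool();
translate([0, 0, 707]) chair();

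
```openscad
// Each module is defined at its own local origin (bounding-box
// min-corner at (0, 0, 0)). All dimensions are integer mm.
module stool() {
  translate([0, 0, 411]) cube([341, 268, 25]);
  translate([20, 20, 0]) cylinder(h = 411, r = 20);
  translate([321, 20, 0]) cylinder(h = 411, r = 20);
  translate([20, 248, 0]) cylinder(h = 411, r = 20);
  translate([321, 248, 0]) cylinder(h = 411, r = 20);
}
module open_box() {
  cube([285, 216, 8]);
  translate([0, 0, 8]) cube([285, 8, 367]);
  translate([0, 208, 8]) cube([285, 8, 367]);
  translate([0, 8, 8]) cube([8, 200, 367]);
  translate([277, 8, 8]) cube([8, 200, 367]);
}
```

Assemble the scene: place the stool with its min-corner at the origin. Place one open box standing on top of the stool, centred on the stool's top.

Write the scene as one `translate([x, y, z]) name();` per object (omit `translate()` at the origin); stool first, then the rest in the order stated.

stool();
translate([28, 26, 436]) open_box();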